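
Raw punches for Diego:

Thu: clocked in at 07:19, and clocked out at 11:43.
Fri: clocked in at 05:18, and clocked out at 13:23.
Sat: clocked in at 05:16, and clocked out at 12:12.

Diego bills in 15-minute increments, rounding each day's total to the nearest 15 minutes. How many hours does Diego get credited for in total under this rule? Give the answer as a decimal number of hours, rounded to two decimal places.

Thu: 07:19–11:43 = 4 h 24 min → rounds to 4 h 30 min
Fri: 05:18–13:23 = 8 h 5 min → rounds to 8 h 0 min
Sat: 05:16–12:12 = 6 h 56 min → rounds to 7 h 0 min
Total credited: 19 h 30 min.

19.50 hours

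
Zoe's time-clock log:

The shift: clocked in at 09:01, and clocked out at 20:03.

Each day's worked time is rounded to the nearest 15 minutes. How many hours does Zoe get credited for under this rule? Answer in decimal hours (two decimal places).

11.00 hours

The shift: 09:01–20:03 = 11 h 2 min → rounds to 11 h 0 min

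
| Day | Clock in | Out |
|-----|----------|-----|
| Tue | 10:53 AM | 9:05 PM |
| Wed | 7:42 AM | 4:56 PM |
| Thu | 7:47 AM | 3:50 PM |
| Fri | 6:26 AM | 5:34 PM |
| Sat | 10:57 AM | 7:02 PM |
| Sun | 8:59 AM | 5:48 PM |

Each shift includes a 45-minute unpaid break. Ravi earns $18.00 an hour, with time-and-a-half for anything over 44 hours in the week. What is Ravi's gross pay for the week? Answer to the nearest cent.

$981.45

Tue: 10:53 AM–9:05 PM = 10 h 12 min; less 45 min break → 9 h 27 min
Wed: 7:42 AM–4:56 PM = 9 h 14 min; less 45 min break → 8 h 29 min
Thu: 7:47 AM–3:50 PM = 8 h 3 min; less 45 min break → 7 h 18 min
Fri: 6:26 AM–5:34 PM = 11 h 8 min; less 45 min break → 10 h 23 min
Sat: 10:57 AM–7:02 PM = 8 h 5 min; less 45 min break → 7 h 20 min
Sun: 8:59 AM–5:48 PM = 8 h 49 min; less 45 min break → 8 h 4 min
Total worked: 51 h 1 min = 3061 min.
Regular 44 h 0 min = 2640 min at $18.00/h; overtime 7 h 1 min = 421 min at $27.00/h.
Pay = (2640 × $18.00 + 421 × $27.00) ÷ 60 = $981.45.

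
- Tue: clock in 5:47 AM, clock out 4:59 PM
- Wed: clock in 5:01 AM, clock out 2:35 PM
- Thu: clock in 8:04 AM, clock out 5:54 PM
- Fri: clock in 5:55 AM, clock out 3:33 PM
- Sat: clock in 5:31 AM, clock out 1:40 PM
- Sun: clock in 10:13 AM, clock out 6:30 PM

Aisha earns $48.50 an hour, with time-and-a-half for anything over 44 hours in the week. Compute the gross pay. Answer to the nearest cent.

$3055.50

Tue: 5:47 AM–4:59 PM = 11 h 12 min
Wed: 5:01 AM–2:35 PM = 9 h 34 min
Thu: 8:04 AM–5:54 PM = 9 h 50 min
Fri: 5:55 AM–3:33 PM = 9 h 38 min
Sat: 5:31 AM–1:40 PM = 8 h 9 min
Sun: 10:13 AM–6:30 PM = 8 h 17 min
Total worked: 56 h 40 min = 3400 min.
Regular 44 h 0 min = 2640 min at $48.50/h; overtime 12 h 40 min = 760 min at $72.75/h.
Pay = (2640 × $48.50 + 760 × $72.75) ÷ 60 = $3055.50.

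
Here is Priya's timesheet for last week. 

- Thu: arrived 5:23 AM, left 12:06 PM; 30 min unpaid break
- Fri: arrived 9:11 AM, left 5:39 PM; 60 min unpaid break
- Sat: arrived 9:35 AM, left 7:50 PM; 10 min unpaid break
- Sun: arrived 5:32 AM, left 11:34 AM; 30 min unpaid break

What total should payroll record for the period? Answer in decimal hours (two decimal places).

29.30 hours

Thu: 5:23 AM–12:06 PM = 6 h 43 min; less 30 min break → 6 h 13 min
Fri: 9:11 AM–5:39 PM = 8 h 28 min; less 60 min break → 7 h 28 min
Sat: 9:35 AM–7:50 PM = 10 h 15 min; less 10 min break → 10 h 5 min
Sun: 5:32 AM–11:34 AM = 6 h 2 min; less 30 min break → 5 h 32 min
Total: 6 h 13 min + 7 h 28 min + 10 h 5 min + 5 h 32 min = 29 h 18 min.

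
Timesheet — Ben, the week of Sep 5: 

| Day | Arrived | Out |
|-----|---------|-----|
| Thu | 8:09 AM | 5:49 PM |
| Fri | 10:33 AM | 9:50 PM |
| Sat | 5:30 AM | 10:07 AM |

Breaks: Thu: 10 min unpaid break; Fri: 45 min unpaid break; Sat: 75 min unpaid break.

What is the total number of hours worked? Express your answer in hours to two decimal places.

23.40 hours

Thu: 8:09 AM–5:49 PM = 9 h 40 min; less 10 min break → 9 h 30 min
Fri: 10:33 AM–9:50 PM = 11 h 17 min; less 45 min break → 10 h 32 min
Sat: 5:30 AM–10:07 AM = 4 h 37 min; less 75 min break → 3 h 22 min
Total: 9 h 30 min + 10 h 32 min + 3 h 22 min = 23 h 24 min.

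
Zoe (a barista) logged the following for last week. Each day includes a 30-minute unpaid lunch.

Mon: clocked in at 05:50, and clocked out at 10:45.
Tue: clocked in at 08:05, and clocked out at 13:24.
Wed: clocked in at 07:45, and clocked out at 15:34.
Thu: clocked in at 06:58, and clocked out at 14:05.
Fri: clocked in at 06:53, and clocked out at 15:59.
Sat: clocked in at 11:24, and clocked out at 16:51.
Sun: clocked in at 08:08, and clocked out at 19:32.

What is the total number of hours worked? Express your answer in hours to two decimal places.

47.62 hours

Mon: 05:50–10:45 = 4 h 55 min; less 30 min break → 4 h 25 min
Tue: 08:05–13:24 = 5 h 19 min; less 30 min break → 4 h 49 min
Wed: 07:45–15:34 = 7 h 49 min; less 30 min break → 7 h 19 min
Thu: 06:58–14:05 = 7 h 7 min; less 30 min break → 6 h 37 min
Fri: 06:53–15:59 = 9 h 6 min; less 30 min break → 8 h 36 min
Sat: 11:24–16:51 = 5 h 27 min; less 30 min break → 4 h 57 min
Sun: 08:08–19:32 = 11 h 24 min; less 30 min break → 10 h 54 min
Total: 4 h 25 min + 4 h 49 min + 7 h 19 min + 6 h 37 min + 8 h 36 min + 4 h 57 min + 10 h 54 min = 47 h 37 min.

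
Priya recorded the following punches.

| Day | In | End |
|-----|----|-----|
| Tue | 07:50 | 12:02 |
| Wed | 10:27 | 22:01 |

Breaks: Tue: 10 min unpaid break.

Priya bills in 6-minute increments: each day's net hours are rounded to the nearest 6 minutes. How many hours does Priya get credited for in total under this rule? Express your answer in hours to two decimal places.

15.60 hours

Tue: 07:50–12:02 = 4 h 12 min − 10 min = 4 h 2 min → rounds to 4 h 0 min
Wed: 10:27–22:01 = 11 h 34 min → rounds to 11 h 36 min
Total credited: 15 h 36 min.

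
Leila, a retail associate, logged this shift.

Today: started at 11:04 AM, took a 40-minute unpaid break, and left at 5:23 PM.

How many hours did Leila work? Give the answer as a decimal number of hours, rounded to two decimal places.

Today: 11:04 AM–5:23 PM = 6 h 19 min; less 40 min break → 5 h 39 min

5.65 hours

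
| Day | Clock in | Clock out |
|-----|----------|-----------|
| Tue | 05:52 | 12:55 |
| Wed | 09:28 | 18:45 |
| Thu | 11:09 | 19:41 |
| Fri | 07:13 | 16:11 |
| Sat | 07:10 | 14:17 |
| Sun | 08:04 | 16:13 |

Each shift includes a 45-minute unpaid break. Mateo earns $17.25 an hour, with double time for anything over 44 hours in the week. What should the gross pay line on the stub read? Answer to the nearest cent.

$779.70

Tue: 05:52–12:55 = 7 h 3 min; less 45 min break → 6 h 18 min
Wed: 09:28–18:45 = 9 h 17 min; less 45 min break → 8 h 32 min
Thu: 11:09–19:41 = 8 h 32 min; less 45 min break → 7 h 47 min
Fri: 07:13–16:11 = 8 h 58 min; less 45 min break → 8 h 13 min
Sat: 07:10–14:17 = 7 h 7 min; less 45 min break → 6 h 22 min
Sun: 08:04–16:13 = 8 h 9 min; less 45 min break → 7 h 24 min
Total worked: 44 h 36 min = 2676 min.
Regular 44 h 0 min = 2640 min at $17.25/h; overtime 0 h 36 min = 36 min at $34.50/h.
Pay = (2640 × $17.25 + 36 × $34.50) ÷ 60 = $779.70.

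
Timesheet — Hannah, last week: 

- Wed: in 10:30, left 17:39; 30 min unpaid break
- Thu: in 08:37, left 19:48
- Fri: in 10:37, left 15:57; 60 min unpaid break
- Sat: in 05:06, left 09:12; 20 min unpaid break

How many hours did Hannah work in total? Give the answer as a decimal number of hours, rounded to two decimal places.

25.93 hours

Wed: 10:30–17:39 = 7 h 9 min; less 30 min break → 6 h 39 min
Thu: 08:37–19:48 = 11 h 11 min
Fri: 10:37–15:57 = 5 h 20 min; less 60 min break → 4 h 20 min
Sat: 05:06–09:12 = 4 h 6 min; less 20 min break → 3 h 46 min
Total: 6 h 39 min + 11 h 11 min + 4 h 20 min + 3 h 46 min = 25 h 56 min.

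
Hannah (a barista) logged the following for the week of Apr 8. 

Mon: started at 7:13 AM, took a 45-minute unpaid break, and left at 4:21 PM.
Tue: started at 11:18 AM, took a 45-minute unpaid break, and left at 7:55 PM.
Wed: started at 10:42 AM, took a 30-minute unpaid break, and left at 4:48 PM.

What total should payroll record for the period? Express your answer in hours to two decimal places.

Mon: 7:13 AM–4:21 PM = 9 h 8 min; less 45 min break → 8 h 23 min
Tue: 11:18 AM–7:55 PM = 8 h 37 min; less 45 min break → 7 h 52 min
Wed: 10:42 AM–4:48 PM = 6 h 6 min; less 30 min break → 5 h 36 min
Total: 8 h 23 min + 7 h 52 min + 5 h 36 min = 21 h 51 min.

21.85 hours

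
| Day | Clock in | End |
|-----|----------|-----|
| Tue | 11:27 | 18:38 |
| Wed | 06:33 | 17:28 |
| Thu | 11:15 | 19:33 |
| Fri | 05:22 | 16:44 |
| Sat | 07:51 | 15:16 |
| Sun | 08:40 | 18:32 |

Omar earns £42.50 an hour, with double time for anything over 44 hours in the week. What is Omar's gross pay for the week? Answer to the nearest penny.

Tue: 11:27–18:38 = 7 h 11 min
Wed: 06:33–17:28 = 10 h 55 min
Thu: 11:15–19:33 = 8 h 18 min
Fri: 05:22–16:44 = 11 h 22 min
Sat: 07:51–15:16 = 7 h 25 min
Sun: 08:40–18:32 = 9 h 52 min
Total worked: 55 h 3 min = 3303 min.
Regular 44 h 0 min = 2640 min at £42.50/h; overtime 11 h 3 min = 663 min at £85.00/h.
Pay = (2640 × £42.50 + 663 × £85.00) ÷ 60 = £2809.25.

£2809.25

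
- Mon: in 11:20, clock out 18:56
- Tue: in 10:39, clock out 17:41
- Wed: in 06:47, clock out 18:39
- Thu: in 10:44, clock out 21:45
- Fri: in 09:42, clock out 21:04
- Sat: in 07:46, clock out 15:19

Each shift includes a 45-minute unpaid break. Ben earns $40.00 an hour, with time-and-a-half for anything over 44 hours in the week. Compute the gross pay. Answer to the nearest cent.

$2236.00

Mon: 11:20–18:56 = 7 h 36 min; less 45 min break → 6 h 51 min
Tue: 10:39–17:41 = 7 h 2 min; less 45 min break → 6 h 17 min
Wed: 06:47–18:39 = 11 h 52 min; less 45 min break → 11 h 7 min
Thu: 10:44–21:45 = 11 h 1 min; less 45 min break → 10 h 16 min
Fri: 09:42–21:04 = 11 h 22 min; less 45 min break → 10 h 37 min
Sat: 07:46–15:19 = 7 h 33 min; less 45 min break → 6 h 48 min
Total worked: 51 h 56 min = 3116 min.
Regular 44 h 0 min = 2640 min at $40.00/h; overtime 7 h 56 min = 476 min at $60.00/h.
Pay = (2640 × $40.00 + 476 × $60.00) ÷ 60 = $2236.00.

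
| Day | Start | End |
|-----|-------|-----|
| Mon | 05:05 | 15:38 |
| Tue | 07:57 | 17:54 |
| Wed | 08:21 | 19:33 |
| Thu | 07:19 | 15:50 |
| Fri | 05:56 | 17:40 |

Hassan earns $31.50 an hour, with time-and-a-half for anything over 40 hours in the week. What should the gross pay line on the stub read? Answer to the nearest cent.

Mon: 05:05–15:38 = 10 h 33 min
Tue: 07:57–17:54 = 9 h 57 min
Wed: 08:21–19:33 = 11 h 12 min
Thu: 07:19–15:50 = 8 h 31 min
Fri: 05:56–17:40 = 11 h 44 min
Total worked: 51 h 57 min = 3117 min.
Regular 40 h 0 min = 2400 min at $31.50/h; overtime 11 h 57 min = 717 min at $47.25/h.
Pay = (2400 × $31.50 + 717 × $47.25) ÷ 60 = $1824.64.

$1824.64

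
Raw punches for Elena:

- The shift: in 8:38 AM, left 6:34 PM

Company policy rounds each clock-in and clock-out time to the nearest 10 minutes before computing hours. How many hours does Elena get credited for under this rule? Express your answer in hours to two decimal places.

The shift: in 8:38 AM→8:40 AM, out 6:34 PM→6:30 PM; 9 h 50 min

9.83 hours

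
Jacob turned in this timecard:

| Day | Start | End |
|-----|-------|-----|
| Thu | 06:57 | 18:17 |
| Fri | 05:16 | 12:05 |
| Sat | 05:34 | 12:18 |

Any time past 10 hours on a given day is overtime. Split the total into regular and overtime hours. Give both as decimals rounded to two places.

Thu: 06:57–18:17 = 11 h 20 min
Fri: 05:16–12:05 = 6 h 49 min
Sat: 05:34–12:18 = 6 h 44 min
Thu reg 10 h 0 min / OT 1 h 20 min; Fri reg 6 h 49 min / OT 0 h 0 min; Sat reg 6 h 44 min / OT 0 h 0 min.
Totals: regular 23 h 33 min, overtime 1 h 20 min.

Regular 23.55 hours, overtime 1.33 hours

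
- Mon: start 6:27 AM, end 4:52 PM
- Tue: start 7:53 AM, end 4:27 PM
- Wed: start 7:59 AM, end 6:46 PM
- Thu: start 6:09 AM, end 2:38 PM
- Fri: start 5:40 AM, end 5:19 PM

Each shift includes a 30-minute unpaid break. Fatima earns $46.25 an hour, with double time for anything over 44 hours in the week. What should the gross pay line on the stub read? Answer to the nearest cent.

$2349.50

Mon: 6:27 AM–4:52 PM = 10 h 25 min; less 30 min break → 9 h 55 min
Tue: 7:53 AM–4:27 PM = 8 h 34 min; less 30 min break → 8 h 4 min
Wed: 7:59 AM–6:46 PM = 10 h 47 min; less 30 min break → 10 h 17 min
Thu: 6:09 AM–2:38 PM = 8 h 29 min; less 30 min break → 7 h 59 min
Fri: 5:40 AM–5:19 PM = 11 h 39 min; less 30 min break → 11 h 9 min
Total worked: 47 h 24 min = 2844 min.
Regular 44 h 0 min = 2640 min at $46.25/h; overtime 3 h 24 min = 204 min at $92.50/h.
Pay = (2640 × $46.25 + 204 × $92.50) ÷ 60 = $2349.50.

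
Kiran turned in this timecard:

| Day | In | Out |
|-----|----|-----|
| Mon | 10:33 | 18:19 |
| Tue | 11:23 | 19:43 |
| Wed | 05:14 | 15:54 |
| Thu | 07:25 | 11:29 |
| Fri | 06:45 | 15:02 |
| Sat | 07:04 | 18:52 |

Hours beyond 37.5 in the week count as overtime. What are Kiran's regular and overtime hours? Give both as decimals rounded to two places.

Mon: 10:33–18:19 = 7 h 46 min
Tue: 11:23–19:43 = 8 h 20 min
Wed: 05:14–15:54 = 10 h 40 min
Thu: 07:25–11:29 = 4 h 4 min
Fri: 06:45–15:02 = 8 h 17 min
Sat: 07:04–18:52 = 11 h 48 min
Total worked: 50 h 55 min = 50.92 h.
Threshold 37.5 h → overtime 13 h 25 min, regular 37 h 30 min.

Regular 37.50 hours, overtime 13.42 hours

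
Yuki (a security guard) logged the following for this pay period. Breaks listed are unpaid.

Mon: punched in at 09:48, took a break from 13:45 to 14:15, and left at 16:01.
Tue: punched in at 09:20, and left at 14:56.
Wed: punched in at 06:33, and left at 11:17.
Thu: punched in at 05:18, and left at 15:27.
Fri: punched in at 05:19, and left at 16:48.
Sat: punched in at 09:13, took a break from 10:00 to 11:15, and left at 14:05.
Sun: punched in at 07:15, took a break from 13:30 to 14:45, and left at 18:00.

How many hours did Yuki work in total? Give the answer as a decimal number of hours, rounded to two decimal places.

Mon: 09:48–16:01 = 6 h 13 min; less 30 min break → 5 h 43 min
Tue: 09:20–14:56 = 5 h 36 min
Wed: 06:33–11:17 = 4 h 44 min
Thu: 05:18–15:27 = 10 h 9 min
Fri: 05:19–16:48 = 11 h 29 min
Sat: 09:13–14:05 = 4 h 52 min; less 75 min break → 3 h 37 min
Sun: 07:15–18:00 = 10 h 45 min; less 75 min break → 9 h 30 min
Total: 5 h 43 min + 5 h 36 min + 4 h 44 min + 10 h 9 min + 11 h 29 min + 3 h 37 min + 9 h 30 min = 50 h 48 min.

50.80 hours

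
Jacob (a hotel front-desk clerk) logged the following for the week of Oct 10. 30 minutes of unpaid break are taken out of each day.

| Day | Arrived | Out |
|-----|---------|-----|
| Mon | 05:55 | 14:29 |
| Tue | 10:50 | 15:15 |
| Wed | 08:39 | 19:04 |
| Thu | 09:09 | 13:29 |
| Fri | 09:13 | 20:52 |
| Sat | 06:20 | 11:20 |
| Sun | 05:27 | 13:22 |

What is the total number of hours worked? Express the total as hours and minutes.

Mon: 05:55–14:29 = 8 h 34 min; less 30 min break → 8 h 4 min
Tue: 10:50–15:15 = 4 h 25 min; less 30 min break → 3 h 55 min
Wed: 08:39–19:04 = 10 h 25 min; less 30 min break → 9 h 55 min
Thu: 09:09–13:29 = 4 h 20 min; less 30 min break → 3 h 50 min
Fri: 09:13–20:52 = 11 h 39 min; less 30 min break → 11 h 9 min
Sat: 06:20–11:20 = 5 h 0 min; less 30 min break → 4 h 30 min
Sun: 05:27–13:22 = 7 h 55 min; less 30 min break → 7 h 25 min
Total: 8 h 4 min + 3 h 55 min + 9 h 55 min + 3 h 50 min + 11 h 9 min + 4 h 30 min + 7 h 25 min = 48 h 48 min.

48 h 48 min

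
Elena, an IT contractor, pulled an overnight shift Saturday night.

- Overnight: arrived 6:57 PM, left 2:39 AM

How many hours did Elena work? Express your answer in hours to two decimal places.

7.70 hours

Overnight: 6:57 PM → midnight = 5 h 3 min; midnight → 2:39 AM = 2 h 39 min; span 7 h 42 min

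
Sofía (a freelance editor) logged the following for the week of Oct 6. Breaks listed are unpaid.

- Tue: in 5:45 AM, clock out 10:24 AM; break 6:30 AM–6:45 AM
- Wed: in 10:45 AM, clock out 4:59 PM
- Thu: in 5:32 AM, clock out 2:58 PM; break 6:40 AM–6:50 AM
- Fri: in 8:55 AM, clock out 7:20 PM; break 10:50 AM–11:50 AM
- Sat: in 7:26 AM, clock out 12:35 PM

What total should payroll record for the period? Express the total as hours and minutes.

Tue: 5:45 AM–10:24 AM = 4 h 39 min; less 15 min break → 4 h 24 min
Wed: 10:45 AM–4:59 PM = 6 h 14 min
Thu: 5:32 AM–2:58 PM = 9 h 26 min; less 10 min break → 9 h 16 min
Fri: 8:55 AM–7:20 PM = 10 h 25 min; less 60 min break → 9 h 25 min
Sat: 7:26 AM–12:35 PM = 5 h 9 min
Total: 4 h 24 min + 6 h 14 min + 9 h 16 min + 9 h 25 min + 5 h 9 min = 34 h 28 min.

34 h 28 min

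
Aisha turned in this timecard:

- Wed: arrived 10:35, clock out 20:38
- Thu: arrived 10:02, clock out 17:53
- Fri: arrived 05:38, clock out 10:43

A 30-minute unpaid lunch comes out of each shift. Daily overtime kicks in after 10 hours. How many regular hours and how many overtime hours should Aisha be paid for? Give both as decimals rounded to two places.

Regular 21.48 hours, overtime 0.00 hours

Wed: 10:35–20:38 = 10 h 3 min; less 30 min break → 9 h 33 min
Thu: 10:02–17:53 = 7 h 51 min; less 30 min break → 7 h 21 min
Fri: 05:38–10:43 = 5 h 5 min; less 30 min break → 4 h 35 min
Wed reg 9 h 33 min / OT 0 h 0 min; Thu reg 7 h 21 min / OT 0 h 0 min; Fri reg 4 h 35 min / OT 0 h 0 min.
Totals: regular 21 h 29 min, overtime 0 h 0 min.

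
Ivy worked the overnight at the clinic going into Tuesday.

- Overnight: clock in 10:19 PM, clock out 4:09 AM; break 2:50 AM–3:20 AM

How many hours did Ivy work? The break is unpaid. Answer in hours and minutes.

Overnight: 10:19 PM → midnight = 1 h 41 min; midnight → 4:09 AM = 4 h 9 min; span 5 h 50 min; less 30 min break → 5 h 20 min

5 h 20 min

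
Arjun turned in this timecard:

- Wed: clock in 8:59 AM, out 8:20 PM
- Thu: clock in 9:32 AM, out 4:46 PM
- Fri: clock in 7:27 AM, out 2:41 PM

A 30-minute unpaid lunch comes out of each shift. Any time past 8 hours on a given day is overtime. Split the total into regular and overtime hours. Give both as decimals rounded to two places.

Wed: 8:59 AM–8:20 PM = 11 h 21 min; less 30 min break → 10 h 51 min
Thu: 9:32 AM–4:46 PM = 7 h 14 min; less 30 min break → 6 h 44 min
Fri: 7:27 AM–2:41 PM = 7 h 14 min; less 30 min break → 6 h 44 min
Wed reg 8 h 0 min / OT 2 h 51 min; Thu reg 6 h 44 min / OT 0 h 0 min; Fri reg 6 h 44 min / OT 0 h 0 min.
Totals: regular 21 h 28 min, overtime 2 h 51 min.

Regular 21.47 hours, overtime 2.85 hours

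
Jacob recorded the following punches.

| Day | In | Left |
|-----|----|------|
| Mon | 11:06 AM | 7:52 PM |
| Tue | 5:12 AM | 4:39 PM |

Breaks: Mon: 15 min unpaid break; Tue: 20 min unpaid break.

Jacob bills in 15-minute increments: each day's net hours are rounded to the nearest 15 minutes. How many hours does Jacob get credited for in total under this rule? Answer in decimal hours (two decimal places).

Mon: 11:06 AM–7:52 PM = 8 h 46 min − 15 min = 8 h 31 min → rounds to 8 h 30 min
Tue: 5:12 AM–4:39 PM = 11 h 27 min − 20 min = 11 h 7 min → rounds to 11 h 0 min
Total credited: 19 h 30 min.

19.50 hours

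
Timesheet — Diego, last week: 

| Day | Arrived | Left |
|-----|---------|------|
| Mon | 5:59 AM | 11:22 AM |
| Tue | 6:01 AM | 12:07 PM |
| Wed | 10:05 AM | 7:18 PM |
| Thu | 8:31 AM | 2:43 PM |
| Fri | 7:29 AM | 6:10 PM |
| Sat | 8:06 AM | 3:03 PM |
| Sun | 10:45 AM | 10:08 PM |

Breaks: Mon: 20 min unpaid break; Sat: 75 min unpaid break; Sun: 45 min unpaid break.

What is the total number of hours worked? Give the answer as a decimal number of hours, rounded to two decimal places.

Mon: 5:59 AM–11:22 AM = 5 h 23 min; less 20 min break → 5 h 3 min
Tue: 6:01 AM–12:07 PM = 6 h 6 min
Wed: 10:05 AM–7:18 PM = 9 h 13 min
Thu: 8:31 AM–2:43 PM = 6 h 12 min
Fri: 7:29 AM–6:10 PM = 10 h 41 min
Sat: 8:06 AM–3:03 PM = 6 h 57 min; less 75 min break → 5 h 42 min
Sun: 10:45 AM–10:08 PM = 11 h 23 min; less 45 min break → 10 h 38 min
Total: 5 h 3 min + 6 h 6 min + 9 h 13 min + 6 h 12 min + 10 h 41 min + 5 h 42 min + 10 h 38 min = 53 h 35 min.

53.58 hours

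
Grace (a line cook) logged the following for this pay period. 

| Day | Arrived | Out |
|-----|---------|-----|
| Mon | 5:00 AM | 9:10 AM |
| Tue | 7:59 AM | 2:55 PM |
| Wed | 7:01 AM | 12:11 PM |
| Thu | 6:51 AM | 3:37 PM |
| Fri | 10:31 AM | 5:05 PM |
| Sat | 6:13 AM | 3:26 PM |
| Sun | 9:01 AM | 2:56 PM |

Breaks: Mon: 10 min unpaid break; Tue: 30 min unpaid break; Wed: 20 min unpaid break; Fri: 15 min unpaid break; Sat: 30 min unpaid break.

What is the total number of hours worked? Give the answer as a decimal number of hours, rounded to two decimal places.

Mon: 5:00 AM–9:10 AM = 4 h 10 min; less 10 min break → 4 h 0 min
Tue: 7:59 AM–2:55 PM = 6 h 56 min; less 30 min break → 6 h 26 min
Wed: 7:01 AM–12:11 PM = 5 h 10 min; less 20 min break → 4 h 50 min
Thu: 6:51 AM–3:37 PM = 8 h 46 min
Fri: 10:31 AM–5:05 PM = 6 h 34 min; less 15 min break → 6 h 19 min
Sat: 6:13 AM–3:26 PM = 9 h 13 min; less 30 min break → 8 h 43 min
Sun: 9:01 AM–2:56 PM = 5 h 55 min
Total: 4 h 0 min + 6 h 26 min + 4 h 50 min + 8 h 46 min + 6 h 19 min + 8 h 43 min + 5 h 55 min = 44 h 59 min.

44.98 hours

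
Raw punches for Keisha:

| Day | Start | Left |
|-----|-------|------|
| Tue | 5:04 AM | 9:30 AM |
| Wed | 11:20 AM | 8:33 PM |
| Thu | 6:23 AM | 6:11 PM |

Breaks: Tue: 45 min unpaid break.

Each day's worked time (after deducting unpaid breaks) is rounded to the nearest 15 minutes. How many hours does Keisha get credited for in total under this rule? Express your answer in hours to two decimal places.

24.75 hours

Tue: 5:04 AM–9:30 AM = 4 h 26 min − 45 min = 3 h 41 min → rounds to 3 h 45 min
Wed: 11:20 AM–8:33 PM = 9 h 13 min → rounds to 9 h 15 min
Thu: 6:23 AM–6:11 PM = 11 h 48 min → rounds to 11 h 45 min
Total credited: 24 h 45 min.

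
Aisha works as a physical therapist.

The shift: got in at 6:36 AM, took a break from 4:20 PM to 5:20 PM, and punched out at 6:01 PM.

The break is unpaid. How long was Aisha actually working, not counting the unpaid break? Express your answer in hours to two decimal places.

The shift: 6:36 AM–6:01 PM = 11 h 25 min; less 60 min break → 10 h 25 min

10.42 hours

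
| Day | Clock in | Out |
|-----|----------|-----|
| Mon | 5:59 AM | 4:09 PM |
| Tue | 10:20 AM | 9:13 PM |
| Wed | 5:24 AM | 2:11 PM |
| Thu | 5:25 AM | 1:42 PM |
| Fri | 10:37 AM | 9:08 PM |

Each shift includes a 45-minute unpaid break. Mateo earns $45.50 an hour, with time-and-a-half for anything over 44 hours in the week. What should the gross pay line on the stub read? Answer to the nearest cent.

$2062.29

Mon: 5:59 AM–4:09 PM = 10 h 10 min; less 45 min break → 9 h 25 min
Tue: 10:20 AM–9:13 PM = 10 h 53 min; less 45 min break → 10 h 8 min
Wed: 5:24 AM–2:11 PM = 8 h 47 min; less 45 min break → 8 h 2 min
Thu: 5:25 AM–1:42 PM = 8 h 17 min; less 45 min break → 7 h 32 min
Fri: 10:37 AM–9:08 PM = 10 h 31 min; less 45 min break → 9 h 46 min
Total worked: 44 h 53 min = 2693 min.
Regular 44 h 0 min = 2640 min at $45.50/h; overtime 0 h 53 min = 53 min at $68.25/h.
Pay = (2640 × $45.50 + 53 × $68.25) ÷ 60 = $2062.29.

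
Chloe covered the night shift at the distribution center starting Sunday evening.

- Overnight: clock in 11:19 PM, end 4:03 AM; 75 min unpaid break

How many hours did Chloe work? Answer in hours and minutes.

Overnight: 11:19 PM → midnight = 0 h 41 min; midnight → 4:03 AM = 4 h 3 min; span 4 h 44 min; less 75 min break → 3 h 29 min

3 h 29 min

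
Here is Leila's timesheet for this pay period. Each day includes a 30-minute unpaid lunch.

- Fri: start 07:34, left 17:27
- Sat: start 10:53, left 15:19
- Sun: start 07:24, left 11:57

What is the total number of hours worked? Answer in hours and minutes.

Fri: 07:34–17:27 = 9 h 53 min; less 30 min break → 9 h 23 min
Sat: 10:53–15:19 = 4 h 26 min; less 30 min break → 3 h 56 min
Sun: 07:24–11:57 = 4 h 33 min; less 30 min break → 4 h 3 min
Total: 9 h 23 min + 3 h 56 min + 4 h 3 min = 17 h 22 min.

17 h 22 min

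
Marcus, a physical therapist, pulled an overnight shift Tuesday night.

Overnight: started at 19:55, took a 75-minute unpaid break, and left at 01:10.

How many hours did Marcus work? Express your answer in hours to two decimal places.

4.00 hours

Overnight: 19:55 → midnight = 4 h 5 min; midnight → 01:10 = 1 h 10 min; span 5 h 15 min; less 75 min break → 4 h 0 min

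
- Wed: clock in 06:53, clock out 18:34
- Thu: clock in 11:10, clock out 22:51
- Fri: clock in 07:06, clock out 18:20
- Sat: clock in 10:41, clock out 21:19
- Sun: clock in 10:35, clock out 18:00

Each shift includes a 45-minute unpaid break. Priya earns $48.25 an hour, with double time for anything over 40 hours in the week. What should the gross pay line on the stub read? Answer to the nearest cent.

Wed: 06:53–18:34 = 11 h 41 min; less 45 min break → 10 h 56 min
Thu: 11:10–22:51 = 11 h 41 min; less 45 min break → 10 h 56 min
Fri: 07:06–18:20 = 11 h 14 min; less 45 min break → 10 h 29 min
Sat: 10:41–21:19 = 10 h 38 min; less 45 min break → 9 h 53 min
Sun: 10:35–18:00 = 7 h 25 min; less 45 min break → 6 h 40 min
Total worked: 48 h 54 min = 2934 min.
Regular 40 h 0 min = 2400 min at $48.25/h; overtime 8 h 54 min = 534 min at $96.50/h.
Pay = (2400 × $48.25 + 534 × $96.50) ÷ 60 = $2788.85.

$2788.85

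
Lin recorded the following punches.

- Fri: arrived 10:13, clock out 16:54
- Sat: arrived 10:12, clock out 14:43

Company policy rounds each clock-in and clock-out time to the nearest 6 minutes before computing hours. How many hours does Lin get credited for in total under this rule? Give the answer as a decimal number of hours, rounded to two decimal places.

Fri: in 10:13→10:12, out 16:54→16:54; 6 h 42 min
Sat: in 10:12→10:12, out 14:43→14:42; 4 h 30 min
Total credited: 11 h 12 min.

11.20 hours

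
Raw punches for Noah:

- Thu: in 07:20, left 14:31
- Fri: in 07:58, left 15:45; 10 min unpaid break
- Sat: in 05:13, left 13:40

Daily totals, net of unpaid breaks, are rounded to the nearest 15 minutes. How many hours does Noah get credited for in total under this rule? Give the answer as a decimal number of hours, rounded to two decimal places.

23.25 hours

Thu: 07:20–14:31 = 7 h 11 min → rounds to 7 h 15 min
Fri: 07:58–15:45 = 7 h 47 min − 10 min = 7 h 37 min → rounds to 7 h 30 min
Sat: 05:13–13:40 = 8 h 27 min → rounds to 8 h 30 min
Total credited: 23 h 15 min.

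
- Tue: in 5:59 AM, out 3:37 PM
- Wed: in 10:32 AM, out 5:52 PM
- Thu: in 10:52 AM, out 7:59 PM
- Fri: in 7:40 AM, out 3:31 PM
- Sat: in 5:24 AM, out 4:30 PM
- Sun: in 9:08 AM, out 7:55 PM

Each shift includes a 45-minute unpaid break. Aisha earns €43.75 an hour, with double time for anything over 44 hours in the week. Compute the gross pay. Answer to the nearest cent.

Tue: 5:59 AM–3:37 PM = 9 h 38 min; less 45 min break → 8 h 53 min
Wed: 10:32 AM–5:52 PM = 7 h 20 min; less 45 min break → 6 h 35 min
Thu: 10:52 AM–7:59 PM = 9 h 7 min; less 45 min break → 8 h 22 min
Fri: 7:40 AM–3:31 PM = 7 h 51 min; less 45 min break → 7 h 6 min
Sat: 5:24 AM–4:30 PM = 11 h 6 min; less 45 min break → 10 h 21 min
Sun: 9:08 AM–7:55 PM = 10 h 47 min; less 45 min break → 10 h 2 min
Total worked: 51 h 19 min = 3079 min.
Regular 44 h 0 min = 2640 min at €43.75/h; overtime 7 h 19 min = 439 min at €87.50/h.
Pay = (2640 × €43.75 + 439 × €87.50) ÷ 60 = €2565.21.

€2565.21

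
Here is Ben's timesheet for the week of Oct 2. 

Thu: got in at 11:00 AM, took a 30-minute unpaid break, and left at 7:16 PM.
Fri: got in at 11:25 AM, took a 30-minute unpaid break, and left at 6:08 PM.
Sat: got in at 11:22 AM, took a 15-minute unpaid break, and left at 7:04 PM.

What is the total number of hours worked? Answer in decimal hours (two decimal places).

21.43 hours

Thu: 11:00 AM–7:16 PM = 8 h 16 min; less 30 min break → 7 h 46 min
Fri: 11:25 AM–6:08 PM = 6 h 43 min; less 30 min break → 6 h 13 min
Sat: 11:22 AM–7:04 PM = 7 h 42 min; less 15 min break → 7 h 27 min
Total: 7 h 46 min + 6 h 13 min + 7 h 27 min = 21 h 26 min.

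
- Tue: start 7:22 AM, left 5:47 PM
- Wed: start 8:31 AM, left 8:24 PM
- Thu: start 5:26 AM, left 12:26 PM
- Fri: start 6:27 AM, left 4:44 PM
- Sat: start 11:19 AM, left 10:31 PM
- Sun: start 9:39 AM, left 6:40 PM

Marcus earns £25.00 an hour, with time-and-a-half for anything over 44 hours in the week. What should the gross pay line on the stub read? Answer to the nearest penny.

Tue: 7:22 AM–5:47 PM = 10 h 25 min
Wed: 8:31 AM–8:24 PM = 11 h 53 min
Thu: 5:26 AM–12:26 PM = 7 h 0 min
Fri: 6:27 AM–4:44 PM = 10 h 17 min
Sat: 11:19 AM–10:31 PM = 11 h 12 min
Sun: 9:39 AM–6:40 PM = 9 h 1 min
Total worked: 59 h 48 min = 3588 min.
Regular 44 h 0 min = 2640 min at £25.00/h; overtime 15 h 48 min = 948 min at £37.50/h.
Pay = (2640 × £25.00 + 948 × £37.50) ÷ 60 = £1692.50.

£1692.50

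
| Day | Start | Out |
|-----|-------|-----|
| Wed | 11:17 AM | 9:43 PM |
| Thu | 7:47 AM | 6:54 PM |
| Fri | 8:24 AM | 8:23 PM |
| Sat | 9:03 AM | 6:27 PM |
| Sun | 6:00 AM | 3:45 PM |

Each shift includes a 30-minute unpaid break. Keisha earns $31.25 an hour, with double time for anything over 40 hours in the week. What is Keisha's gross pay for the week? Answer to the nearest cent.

$1886.46

Wed: 11:17 AM–9:43 PM = 10 h 26 min; less 30 min break → 9 h 56 min
Thu: 7:47 AM–6:54 PM = 11 h 7 min; less 30 min break → 10 h 37 min
Fri: 8:24 AM–8:23 PM = 11 h 59 min; less 30 min break → 11 h 29 min
Sat: 9:03 AM–6:27 PM = 9 h 24 min; less 30 min break → 8 h 54 min
Sun: 6:00 AM–3:45 PM = 9 h 45 min; less 30 min break → 9 h 15 min
Total worked: 50 h 11 min = 3011 min.
Regular 40 h 0 min = 2400 min at $31.25/h; overtime 10 h 11 min = 611 min at $62.50/h.
Pay = (2400 × $31.25 + 611 × $62.50) ÷ 60 = $1886.46.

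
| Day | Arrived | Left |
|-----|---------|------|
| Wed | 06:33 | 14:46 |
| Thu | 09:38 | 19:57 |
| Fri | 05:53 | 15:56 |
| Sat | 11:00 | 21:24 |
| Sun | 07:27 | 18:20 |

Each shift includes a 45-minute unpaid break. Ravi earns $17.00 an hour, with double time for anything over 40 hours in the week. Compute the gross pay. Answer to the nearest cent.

$887.97

Wed: 06:33–14:46 = 8 h 13 min; less 45 min break → 7 h 28 min
Thu: 09:38–19:57 = 10 h 19 min; less 45 min break → 9 h 34 min
Fri: 05:53–15:56 = 10 h 3 min; less 45 min break → 9 h 18 min
Sat: 11:00–21:24 = 10 h 24 min; less 45 min break → 9 h 39 min
Sun: 07:27–18:20 = 10 h 53 min; less 45 min break → 10 h 8 min
Total worked: 46 h 7 min = 2767 min.
Regular 40 h 0 min = 2400 min at $17.00/h; overtime 6 h 7 min = 367 min at $34.00/h.
Pay = (2400 × $17.00 + 367 × $34.00) ÷ 60 = $887.97.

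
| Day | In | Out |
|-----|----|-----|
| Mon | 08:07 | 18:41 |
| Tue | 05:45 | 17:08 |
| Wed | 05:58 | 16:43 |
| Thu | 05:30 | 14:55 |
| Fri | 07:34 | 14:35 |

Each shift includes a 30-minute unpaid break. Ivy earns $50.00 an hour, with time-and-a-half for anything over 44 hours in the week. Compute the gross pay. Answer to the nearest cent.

$2397.50

Mon: 08:07–18:41 = 10 h 34 min; less 30 min break → 10 h 4 min
Tue: 05:45–17:08 = 11 h 23 min; less 30 min break → 10 h 53 min
Wed: 05:58–16:43 = 10 h 45 min; less 30 min break → 10 h 15 min
Thu: 05:30–14:55 = 9 h 25 min; less 30 min break → 8 h 55 min
Fri: 07:34–14:35 = 7 h 1 min; less 30 min break → 6 h 31 min
Total worked: 46 h 38 min = 2798 min.
Regular 44 h 0 min = 2640 min at $50.00/h; overtime 2 h 38 min = 158 min at $75.00/h.
Pay = (2640 × $50.00 + 158 × $75.00) ÷ 60 = $2397.50.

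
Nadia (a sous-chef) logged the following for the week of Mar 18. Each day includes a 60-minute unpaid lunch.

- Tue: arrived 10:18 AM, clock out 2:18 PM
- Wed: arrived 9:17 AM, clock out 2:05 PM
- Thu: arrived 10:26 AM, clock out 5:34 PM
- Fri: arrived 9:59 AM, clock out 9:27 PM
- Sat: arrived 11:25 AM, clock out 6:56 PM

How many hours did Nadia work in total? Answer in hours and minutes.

Tue: 10:18 AM–2:18 PM = 4 h 0 min; less 60 min break → 3 h 0 min
Wed: 9:17 AM–2:05 PM = 4 h 48 min; less 60 min break → 3 h 48 min
Thu: 10:26 AM–5:34 PM = 7 h 8 min; less 60 min break → 6 h 8 min
Fri: 9:59 AM–9:27 PM = 11 h 28 min; less 60 min break → 10 h 28 min
Sat: 11:25 AM–6:56 PM = 7 h 31 min; less 60 min break → 6 h 31 min
Total: 3 h 0 min + 3 h 48 min + 6 h 8 min + 10 h 28 min + 6 h 31 min = 29 h 55 min.

29 h 55 min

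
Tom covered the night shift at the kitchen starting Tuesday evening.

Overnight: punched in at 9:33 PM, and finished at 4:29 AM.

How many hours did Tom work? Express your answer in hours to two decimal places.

Overnight: 9:33 PM → midnight = 2 h 27 min; midnight → 4:29 AM = 4 h 29 min; span 6 h 56 min

6.93 hours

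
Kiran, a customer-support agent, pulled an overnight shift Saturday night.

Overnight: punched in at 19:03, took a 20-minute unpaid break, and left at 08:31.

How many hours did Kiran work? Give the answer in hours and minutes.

Overnight: 19:03 → midnight = 4 h 57 min; midnight → 08:31 = 8 h 31 min; span 13 h 28 min; less 20 min break → 13 h 8 min

13 h 8 min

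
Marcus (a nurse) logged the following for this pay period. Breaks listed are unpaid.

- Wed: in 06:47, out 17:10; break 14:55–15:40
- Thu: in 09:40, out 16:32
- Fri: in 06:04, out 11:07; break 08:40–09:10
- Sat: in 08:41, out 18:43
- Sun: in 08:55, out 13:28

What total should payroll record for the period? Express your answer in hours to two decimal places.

Wed: 06:47–17:10 = 10 h 23 min; less 45 min break → 9 h 38 min
Thu: 09:40–16:32 = 6 h 52 min
Fri: 06:04–11:07 = 5 h 3 min; less 30 min break → 4 h 33 min
Sat: 08:41–18:43 = 10 h 2 min
Sun: 08:55–13:28 = 4 h 33 min
Total: 9 h 38 min + 6 h 52 min + 4 h 33 min + 10 h 2 min + 4 h 33 min = 35 h 38 min.

35.63 hours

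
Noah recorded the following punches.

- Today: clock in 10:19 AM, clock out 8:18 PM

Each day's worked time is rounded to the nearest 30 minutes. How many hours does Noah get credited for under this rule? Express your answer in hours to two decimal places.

Today: 10:19 AM–8:18 PM = 9 h 59 min → rounds to 10 h 0 min

10.00 hours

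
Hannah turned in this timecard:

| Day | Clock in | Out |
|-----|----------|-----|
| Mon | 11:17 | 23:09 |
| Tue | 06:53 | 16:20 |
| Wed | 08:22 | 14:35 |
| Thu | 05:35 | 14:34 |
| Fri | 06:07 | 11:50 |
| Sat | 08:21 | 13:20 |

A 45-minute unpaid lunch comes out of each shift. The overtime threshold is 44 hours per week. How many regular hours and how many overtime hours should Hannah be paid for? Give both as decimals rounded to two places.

Regular 42.72 hours, overtime 0.00 hours

Mon: 11:17–23:09 = 11 h 52 min; less 45 min break → 11 h 7 min
Tue: 06:53–16:20 = 9 h 27 min; less 45 min break → 8 h 42 min
Wed: 08:22–14:35 = 6 h 13 min; less 45 min break → 5 h 28 min
Thu: 05:35–14:34 = 8 h 59 min; less 45 min break → 8 h 14 min
Fri: 06:07–11:50 = 5 h 43 min; less 45 min break → 4 h 58 min
Sat: 08:21–13:20 = 4 h 59 min; less 45 min break → 4 h 14 min
Total worked: 42 h 43 min = 42.72 h.
Threshold 44 h → overtime 0 h 0 min, regular 42 h 43 min.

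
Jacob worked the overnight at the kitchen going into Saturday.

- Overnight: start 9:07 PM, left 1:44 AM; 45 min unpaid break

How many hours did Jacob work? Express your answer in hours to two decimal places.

Overnight: 9:07 PM → midnight = 2 h 53 min; midnight → 1:44 AM = 1 h 44 min; span 4 h 37 min; less 45 min break → 3 h 52 min

3.87 hours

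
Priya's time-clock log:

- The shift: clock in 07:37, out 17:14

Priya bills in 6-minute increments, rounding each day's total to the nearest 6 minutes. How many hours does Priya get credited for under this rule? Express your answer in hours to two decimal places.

9.60 hours

The shift: 07:37–17:14 = 9 h 37 min → rounds to 9 h 36 min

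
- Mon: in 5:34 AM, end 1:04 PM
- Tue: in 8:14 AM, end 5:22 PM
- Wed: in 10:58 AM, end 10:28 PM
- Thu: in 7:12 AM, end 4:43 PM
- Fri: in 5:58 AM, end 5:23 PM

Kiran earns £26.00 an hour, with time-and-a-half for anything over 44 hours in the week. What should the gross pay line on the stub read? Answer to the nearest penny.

£1341.60

Mon: 5:34 AM–1:04 PM = 7 h 30 min
Tue: 8:14 AM–5:22 PM = 9 h 8 min
Wed: 10:58 AM–10:28 PM = 11 h 30 min
Thu: 7:12 AM–4:43 PM = 9 h 31 min
Fri: 5:58 AM–5:23 PM = 11 h 25 min
Total worked: 49 h 4 min = 2944 min.
Regular 44 h 0 min = 2640 min at £26.00/h; overtime 5 h 4 min = 304 min at £39.00/h.
Pay = (2640 × £26.00 + 304 × £39.00) ÷ 60 = £1341.60.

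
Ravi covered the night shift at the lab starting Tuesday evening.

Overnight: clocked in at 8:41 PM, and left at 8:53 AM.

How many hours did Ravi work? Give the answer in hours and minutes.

Overnight: 8:41 PM → midnight = 3 h 19 min; midnight → 8:53 AM = 8 h 53 min; span 12 h 12 min

12 h 12 min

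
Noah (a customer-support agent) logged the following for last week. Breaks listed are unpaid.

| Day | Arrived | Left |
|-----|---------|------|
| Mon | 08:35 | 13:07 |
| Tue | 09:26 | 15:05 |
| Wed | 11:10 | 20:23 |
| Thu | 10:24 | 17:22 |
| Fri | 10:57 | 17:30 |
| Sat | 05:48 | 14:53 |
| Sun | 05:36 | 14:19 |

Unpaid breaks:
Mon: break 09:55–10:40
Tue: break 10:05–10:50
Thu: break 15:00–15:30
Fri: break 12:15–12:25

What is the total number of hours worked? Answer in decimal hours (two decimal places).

48.55 hours

Mon: 08:35–13:07 = 4 h 32 min; less 45 min break → 3 h 47 min
Tue: 09:26–15:05 = 5 h 39 min; less 45 min break → 4 h 54 min
Wed: 11:10–20:23 = 9 h 13 min
Thu: 10:24–17:22 = 6 h 58 min; less 30 min break → 6 h 28 min
Fri: 10:57–17:30 = 6 h 33 min; less 10 min break → 6 h 23 min
Sat: 05:48–14:53 = 9 h 5 min
Sun: 05:36–14:19 = 8 h 43 min
Total: 3 h 47 min + 4 h 54 min + 9 h 13 min + 6 h 28 min + 6 h 23 min + 9 h 5 min + 8 h 43 min = 48 h 33 min.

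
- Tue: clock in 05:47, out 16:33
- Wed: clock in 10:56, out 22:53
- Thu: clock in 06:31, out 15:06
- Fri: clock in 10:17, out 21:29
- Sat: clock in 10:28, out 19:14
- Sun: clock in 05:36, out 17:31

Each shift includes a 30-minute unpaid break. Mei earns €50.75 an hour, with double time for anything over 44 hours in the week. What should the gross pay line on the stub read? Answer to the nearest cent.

€3875.61

Tue: 05:47–16:33 = 10 h 46 min; less 30 min break → 10 h 16 min
Wed: 10:56–22:53 = 11 h 57 min; less 30 min break → 11 h 27 min
Thu: 06:31–15:06 = 8 h 35 min; less 30 min break → 8 h 5 min
Fri: 10:17–21:29 = 11 h 12 min; less 30 min break → 10 h 42 min
Sat: 10:28–19:14 = 8 h 46 min; less 30 min break → 8 h 16 min
Sun: 05:36–17:31 = 11 h 55 min; less 30 min break → 11 h 25 min
Total worked: 60 h 11 min = 3611 min.
Regular 44 h 0 min = 2640 min at €50.75/h; overtime 16 h 11 min = 971 min at €101.50/h.
Pay = (2640 × €50.75 + 971 × €101.50) ÷ 60 = €3875.61.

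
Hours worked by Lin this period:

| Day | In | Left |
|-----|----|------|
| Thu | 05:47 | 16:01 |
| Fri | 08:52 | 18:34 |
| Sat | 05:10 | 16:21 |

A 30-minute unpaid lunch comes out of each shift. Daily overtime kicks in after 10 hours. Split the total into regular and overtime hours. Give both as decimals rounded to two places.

Thu: 05:47–16:01 = 10 h 14 min; less 30 min break → 9 h 44 min
Fri: 08:52–18:34 = 9 h 42 min; less 30 min break → 9 h 12 min
Sat: 05:10–16:21 = 11 h 11 min; less 30 min break → 10 h 41 min
Thu reg 9 h 44 min / OT 0 h 0 min; Fri reg 9 h 12 min / OT 0 h 0 min; Sat reg 10 h 0 min / OT 0 h 41 min.
Totals: regular 28 h 56 min, overtime 0 h 41 min.

Regular 28.93 hours, overtime 0.68 hours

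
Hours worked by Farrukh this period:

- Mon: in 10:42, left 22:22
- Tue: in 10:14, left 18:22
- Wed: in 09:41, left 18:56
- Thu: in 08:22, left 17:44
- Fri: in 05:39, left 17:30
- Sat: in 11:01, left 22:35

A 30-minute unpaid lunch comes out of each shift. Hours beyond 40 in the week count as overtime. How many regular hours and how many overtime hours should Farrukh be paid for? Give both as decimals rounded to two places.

Mon: 10:42–22:22 = 11 h 40 min; less 30 min break → 11 h 10 min
Tue: 10:14–18:22 = 8 h 8 min; less 30 min break → 7 h 38 min
Wed: 09:41–18:56 = 9 h 15 min; less 30 min break → 8 h 45 min
Thu: 08:22–17:44 = 9 h 22 min; less 30 min break → 8 h 52 min
Fri: 05:39–17:30 = 11 h 51 min; less 30 min break → 11 h 21 min
Sat: 11:01–22:35 = 11 h 34 min; less 30 min break → 11 h 4 min
Total worked: 58 h 50 min = 58.83 h.
Threshold 40 h → overtime 18 h 50 min, regular 40 h 0 min.

Regular 40.00 hours, overtime 18.83 hours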